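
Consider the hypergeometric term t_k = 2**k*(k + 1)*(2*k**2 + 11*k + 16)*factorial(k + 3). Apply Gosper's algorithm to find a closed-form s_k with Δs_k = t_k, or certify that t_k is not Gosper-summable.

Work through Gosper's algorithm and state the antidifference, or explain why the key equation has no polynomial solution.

s_k = 2**k*k*(k + 1)*factorial(k + 3)

Step 1: r(k) = 2*(k + 2)*(k + 4)*(11*k + 2*(k + 1)**2 + 27)/((k + 1)*(2*k**2 + 11*k + 16)).
Normal form (A,B,C) = (2*k + 8, 1, k**3 + 13*k**2/2 + 27*k/2 + 8).
Key eq: (2*k + 8)·f(k+1) = (1)·f(k) + (k**3 + 13*k**2/2 + 27*k/2 + 8).
d = 2 from the (1,0,3) case.
Solve for f: f(k) = k*(k + 1)/2 (degree 2 ≤ 2).
Certificate R = B(k−1)f/C = k/(2*k**2 + 11*k + 16) gives s_k = 2**k*k*(k + 1)*factorial(k + 3).
Check: Δs_k = 2**k*(k + 1)*(2*k**2 + 11*k + 16)*factorial(k + 3). ✓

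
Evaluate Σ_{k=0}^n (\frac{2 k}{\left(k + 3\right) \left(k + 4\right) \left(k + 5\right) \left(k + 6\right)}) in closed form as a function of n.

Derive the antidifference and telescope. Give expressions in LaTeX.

t_(k+1)/t_k = (k + 1)*(k + 3)/(k*(k + 7)).
A = k + 3, B = k + 7, C = k.
Need (k + 3)·f(k+1) − (k + 6)·f(k) = k.
Bound: deg f ≤ 3.
Solving with deg f ≤ 3: f(k) = k*(k - 1)*(k + 13)/120.
So s_k = (B(k−1)f/C)·t_k = ((k - 1)*(k + 6)*(k + 13)/120)·t_k = k*(k**2 + 12*k - 13)/(60*(k + 3)*(k + 4)*(k + 5)).
Δs = 2*k/(k**4 + 18*k**3 + 119*k**2 + 342*k + 360), as required.
Evaluate: s_(n+1) = n*(n**2 + 15*n + 14)/(60*(n**3 + 15*n**2 + 74*n + 120)); subtract s_(0) = 0 ⇒ S(n) = n*(n**2 + 15*n + 14)/(60*(n**3 + 15*n**2 + 74*n + 120)).

S(n) = \frac{n \left(n^{2} + 15 n + 14\right)}{60 \left(n^{3} + 15 n^{2} + 74 n + 120\right)}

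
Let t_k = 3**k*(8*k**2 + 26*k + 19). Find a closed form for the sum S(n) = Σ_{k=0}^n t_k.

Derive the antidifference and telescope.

Compute t_(k+1)/t_k: get 3*(8*k**2 + 42*k + 53)/(8*k**2 + 26*k + 19).
So A=3 and B=1, with C=k**2 + 13*k/4 + 19/8.
Set up (3)·f(k+1) − (1)·f(k) − (k**2 + 13*k/4 + 19/8) = 0.
From deg A=0, deg B=0, deg C=2: d=2.
Match coefficients ⇒ f(k) = (4*k**2 + k + 2)/8.
R(k) = B(k−1)·f(k)/C(k) = (4*k**2 + k + 2)/(8*k**2 + 26*k + 19); s_k = R·t_k = 3**k*(4*k**2 + k + 2).
s_(k+1) − s_k = 3**k*(8*k**2 + 26*k + 19) = t_k.
Evaluate: s_(n+1) = 3**(n + 1)*(4*n**2 + 9*n + 7); subtract s_(0) = 2 ⇒ S(n) = 12*3**n*n**2 + 27*3**n*n + 21*3**n - 2.

S(n) = 12*3**n*n**2 + 27*3**n*n + 21*3**n - 2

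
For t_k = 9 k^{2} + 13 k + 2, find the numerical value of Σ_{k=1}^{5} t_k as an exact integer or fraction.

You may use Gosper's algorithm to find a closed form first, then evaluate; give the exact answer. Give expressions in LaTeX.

Σ = 700

Ratio r(k) = (9*k**2 + 31*k + 24)/(9*k**2 + 13*k + 2).
A = 1, B = 1, C = k**2 + 13*k/9 + 2/9.
Set up (1)·f(k+1) − (1)·f(k) − (k**2 + 13*k/9 + 2/9) = 0.
Degrees (0,0,2) ⇒ d ≤ 3.
Match coefficients ⇒ f(k) = k*(3*k**2 + 2*k - 3)/9.
So s_k = (B(k−1)f/C)·t_k = (k*(3*k**2 + 2*k - 3)/(9*k**2 + 13*k + 2))·t_k = k*(3*k**2 + 2*k - 3).
Δs = 9*k**2 + 13*k + 2, as required.
Sum = s_(6) − s_(1); s_(6) = 702, s_(1) = 2 ⇒ 700.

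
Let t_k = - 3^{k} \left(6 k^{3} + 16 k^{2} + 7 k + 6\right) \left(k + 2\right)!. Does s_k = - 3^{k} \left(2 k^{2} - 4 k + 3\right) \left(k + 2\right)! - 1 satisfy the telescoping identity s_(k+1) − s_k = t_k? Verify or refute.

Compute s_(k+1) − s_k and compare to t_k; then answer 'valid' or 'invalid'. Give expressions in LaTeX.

valid (s_(k+1) − s_k reduces to t_k)

s_(k+1) = 3**(k + 1)*(4*k - 2*(k + 1)**2 + 1)*factorial(k + 3) - 1
s_(k+1) − s_k = -3**k*(6*k**3 + 16*k**2 + 7*k + 6)*factorial(k + 2)
(s_(k+1) − s_k) − t_k = 0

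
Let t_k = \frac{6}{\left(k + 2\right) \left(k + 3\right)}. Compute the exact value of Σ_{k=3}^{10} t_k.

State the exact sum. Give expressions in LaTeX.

Ratio r(k) = (k + 2)/(k + 4).
A = k + 2, B = k + 4, C = 1.
f must satisfy (k + 2)·f(k+1) − (k + 3)·f(k) = 1.
Degrees (1,1,0) ⇒ d ≤ 1.
Match coefficients ⇒ f(k) = k/2.
Get s_k = R·t_k = 3*k/(k + 2) with R(k) = B(k−1)f(k)/C(k) = k*(k + 3)/2.
Check: Δs_k = 6/(k**2 + 5*k + 6). ✓
Σ_(k=3)^(10) t_k = s_(11) − s_(3) = 33/13 − (9/5) = 48/65.

Σ = 48/65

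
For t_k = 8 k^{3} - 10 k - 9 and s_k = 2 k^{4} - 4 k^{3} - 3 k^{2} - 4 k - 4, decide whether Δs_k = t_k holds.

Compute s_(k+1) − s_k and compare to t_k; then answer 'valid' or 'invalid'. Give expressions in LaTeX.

Valid — Δs_k = t_k.

s_(k+1) = 2*k**4 + 4*k**3 - 3*k**2 - 14*k - 13
s_(k+1) − s_k = 8*k**3 - 10*k - 9
(s_(k+1) − s_k) − t_k = 0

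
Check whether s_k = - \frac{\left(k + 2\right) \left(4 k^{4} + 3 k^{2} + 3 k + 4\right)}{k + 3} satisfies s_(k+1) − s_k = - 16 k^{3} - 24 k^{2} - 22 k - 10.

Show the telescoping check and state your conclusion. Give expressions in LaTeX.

s_(k+1) = -(k + 3)*(3*k + 4*(k + 1)**4 + 3*(k + 1)**2 + 7)/(k + 4)
s_(k+1) − s_k = (-16*k**5 - 124*k**4 - 310*k**3 - 361*k**2 - 261*k - 94)/(k**2 + 7*k + 12)
(s_(k+1) − s_k) − t_k = (12*k**4 + 72*k**3 + 91*k**2 + 73*k + 26)/(k**2 + 7*k + 12)

Invalid: residual \frac{12 k^{4} + 72 k^{3} + 91 k^{2} + 73 k + 26}{k^{2} + 7 k + 12} ≠ 0.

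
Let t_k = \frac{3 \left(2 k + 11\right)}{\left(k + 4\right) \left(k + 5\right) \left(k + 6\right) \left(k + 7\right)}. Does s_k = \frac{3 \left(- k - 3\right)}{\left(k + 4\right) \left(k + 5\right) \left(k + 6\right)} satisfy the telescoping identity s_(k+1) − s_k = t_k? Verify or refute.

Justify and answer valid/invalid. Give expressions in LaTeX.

s_(k+1) = 3*(-k - 4)/((k + 5)*(k + 6)*(k + 7))
s_(k+1) − s_k = 3*(2*k + 5)/(k**4 + 22*k**3 + 179*k**2 + 638*k + 840)
(s_(k+1) − s_k) − t_k = -18/(k**4 + 22*k**3 + 179*k**2 + 638*k + 840)

Invalid: residual - \frac{18}{k^{4} + 22 k^{3} + 179 k^{2} + 638 k + 840} ≠ 0.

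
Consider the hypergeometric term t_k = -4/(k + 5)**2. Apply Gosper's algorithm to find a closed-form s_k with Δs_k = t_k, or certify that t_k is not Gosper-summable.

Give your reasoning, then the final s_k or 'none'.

Ratio r(k) = (k + 5)**2/(k + 6)**2.
So A=k**2 + 10*k + 25 and B=k**2 + 12*k + 36, with C=1.
Set up (k**2 + 10*k + 25)·f(k+1) − (k**2 + 10*k + 25)·f(k) − (1) = 0.
deg f ≤ 0 (via 2,2,0).
f = c0 ⇒ A·f(k+1) − B(k−1)·f(k) − C = -1. The system {-1 = 0} is inconsistent; no antidifference.

none (Gosper's algorithm certifies no s_k)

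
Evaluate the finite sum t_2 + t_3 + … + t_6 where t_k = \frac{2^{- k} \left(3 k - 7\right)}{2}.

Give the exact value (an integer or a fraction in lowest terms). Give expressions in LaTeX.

Compute t_(k+1)/t_k: get (3*k - 4)/(2*(3*k - 7)).
Normal form (A,B,C) = (1/2, 1, k - 7/3).
Need (1/2)·f(k+1) − (1)·f(k) = k - 7/3.
d = 1 from the (0,0,1) case.
Solve for f: f(k) = -2*(3*k - 4)/3 (degree 1 ≤ 1).
Get s_k = R·t_k = (4 - 3*k)/2**k with R(k) = B(k−1)f(k)/C(k) = -2*(3*k - 4)/(3*k - 7).
Check: Δs_k = (3*k - 7)/(2*2**k). ✓
Sum = s_(7) − s_(2); s_(7) = -17/128, s_(2) = -1/2 ⇒ 47/128.

Σ = 47/128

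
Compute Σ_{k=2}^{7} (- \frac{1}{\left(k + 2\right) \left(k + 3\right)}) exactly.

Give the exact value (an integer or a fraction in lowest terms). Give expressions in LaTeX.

t_(k+1)/t_k = (k + 2)/(k + 4).
Take A(k)=k + 2, B(k)=k + 4, C(k)=1.
Key eq: (k + 2)·f(k+1) = (k + 3)·f(k) + (1).
deg f ≤ 1 (via 1,1,0).
Match coefficients ⇒ f(k) = k/2.
R(k) = B(k−1)·f(k)/C(k) = k*(k + 3)/2; s_k = R·t_k = -k/(2*k + 4).
Δs = -1/(k**2 + 5*k + 6), as required.
Sum = s_(8) − s_(2); s_(8) = -2/5, s_(2) = -1/4 ⇒ -3/20.

Σ = -3/20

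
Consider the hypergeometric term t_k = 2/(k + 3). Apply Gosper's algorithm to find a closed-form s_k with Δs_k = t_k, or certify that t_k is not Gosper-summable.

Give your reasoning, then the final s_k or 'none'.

none — t_k is not Gosper-summable

r(k) = (k + 3)/(k + 4) after simplifying.
Take A(k)=k + 3, B(k)=k + 4, C(k)=1.
Key eq: (k + 3)·f(k+1) = (k + 3)·f(k) + (1).
Bound: deg f ≤ 0.
f = c0 ⇒ A·f(k+1) − B(k−1)·f(k) − C = -1. The system {-1 = 0} is inconsistent; no antidifference.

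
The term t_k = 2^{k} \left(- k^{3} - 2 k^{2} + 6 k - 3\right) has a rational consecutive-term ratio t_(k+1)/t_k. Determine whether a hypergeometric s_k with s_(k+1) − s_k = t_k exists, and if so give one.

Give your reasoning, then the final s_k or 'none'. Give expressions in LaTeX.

r(k) = 2*k*(k**2 + 5*k + 1)/(k**3 + 2*k**2 - 6*k + 3) after simplifying.
A = 2, B = 1, C = k**3 + 2*k**2 - 6*k + 3.
Set up (2)·f(k+1) − (1)·f(k) − (k**3 + 2*k**2 - 6*k + 3) = 0.
d = 3 from the (0,0,3) case.
Solving with deg f ≤ 3: f(k) = k**3 - 4*k**2 + 4*k + 1.
R(k) = B(k−1)·f(k)/C(k) = (k**3 - 4*k**2 + 4*k + 1)/((k - 1)*(k**2 + 3*k - 3)); s_k = R·t_k = 2**k*(-k**3 + 4*k**2 - 4*k - 1).
Δs = 2**k*(-k**3 - 2*k**2 + 6*k - 3), as required.

s_k = 2^{k} \left(- k^{3} + 4 k^{2} - 4 k - 1\right)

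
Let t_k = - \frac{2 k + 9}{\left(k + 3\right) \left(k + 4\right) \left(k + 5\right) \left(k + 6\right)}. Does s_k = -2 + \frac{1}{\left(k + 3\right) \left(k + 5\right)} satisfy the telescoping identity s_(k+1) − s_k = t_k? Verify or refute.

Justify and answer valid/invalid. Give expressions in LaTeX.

Valid — Δs_k = t_k.

s_(k+1) = -2 + 1/((k + 4)*(k + 6))
s_(k+1) − s_k = (-2*k - 9)/(k**4 + 18*k**3 + 119*k**2 + 342*k + 360)
(s_(k+1) − s_k) − t_k = 0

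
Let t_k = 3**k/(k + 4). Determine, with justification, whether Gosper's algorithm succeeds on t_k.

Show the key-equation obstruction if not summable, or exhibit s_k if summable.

No. Not Gosper-summable.

Compute t_(k+1)/t_k: get 3*(k + 4)/(k + 5).
A = 3*k + 12, B = k + 5, C = 1.
Key eq: (3*k + 12)·f(k+1) = (k + 4)·f(k) + (1).
Degrees (1,1,0) ⇒ d ≤ -1.
Bound -1 < 0, so the key equation has no polynomial solution.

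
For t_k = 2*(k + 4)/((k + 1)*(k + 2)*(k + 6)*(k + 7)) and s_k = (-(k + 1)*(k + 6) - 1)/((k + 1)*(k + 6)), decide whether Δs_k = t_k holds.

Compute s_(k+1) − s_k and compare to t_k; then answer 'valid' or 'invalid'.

Valid — Δs_k = t_k.

s_(k+1) = (-(k + 2)*(k + 7) - 1)/((k + 2)*(k + 7))
s_(k+1) − s_k = 2*(k + 4)/(k**4 + 16*k**3 + 83*k**2 + 152*k + 84)
(s_(k+1) − s_k) − t_k = 0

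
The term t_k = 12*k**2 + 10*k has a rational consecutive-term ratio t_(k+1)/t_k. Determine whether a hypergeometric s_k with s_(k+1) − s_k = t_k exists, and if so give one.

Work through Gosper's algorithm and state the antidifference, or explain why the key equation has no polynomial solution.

s_k = k*(4*k**2 - k - 3)

t_(k+1)/t_k = (6*k**2 + 17*k + 11)/(k*(6*k + 5)).
So A=1 and B=1, with C=k**2 + 5*k/6.
Key eq: (1)·f(k+1) = (1)·f(k) + (k**2 + 5*k/6).
d = 3 from the (0,0,2) case.
Solve for f: f(k) = k*(k - 1)*(4*k + 3)/12 (degree 3 ≤ 3).
R(k) = B(k−1)·f(k)/C(k) = (k - 1)*(4*k + 3)/(2*(6*k + 5)); s_k = R·t_k = k*(4*k**2 - k - 3).
s_(k+1) − s_k = 2*k*(6*k + 5) = t_k.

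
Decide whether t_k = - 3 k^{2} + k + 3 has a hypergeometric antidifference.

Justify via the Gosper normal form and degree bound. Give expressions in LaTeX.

Yes. s_k = k \left(- k^{2} + 2 k + 2\right).

Step 1: r(k) = (k - 3*(k + 1)**2 + 4)/(-3*k**2 + k + 3).
Take A(k)=1, B(k)=1, C(k)=k**2 - k/3 - 1.
Need (1)·f(k+1) − (1)·f(k) = k**2 - k/3 - 1.
deg f ≤ 3 (via 0,0,2).
A polynomial solution: f(k) = k*(k**2 - 2*k - 2)/3.
Get s_k = R·t_k = k*(-k**2 + 2*k + 2) with R(k) = B(k−1)f(k)/C(k) = k*(k**2 - 2*k - 2)/(3*k**2 - k - 3).
Verify: -3*k**2 + k + 3 matches t_k.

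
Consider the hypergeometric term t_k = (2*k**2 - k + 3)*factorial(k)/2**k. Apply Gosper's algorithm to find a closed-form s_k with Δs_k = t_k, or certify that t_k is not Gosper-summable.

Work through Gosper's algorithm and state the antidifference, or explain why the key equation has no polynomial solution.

Step 1: r(k) = (k + 1)*(-k + 2*(k + 1)**2 + 2)/(2*(2*k**2 - k + 3)).
Gosper form: A/B · C(k+1)/C(k) with A=k/2 + 1/2, B=1, C=k**2 - k/2 + 3/2.
Set up (k/2 + 1/2)·f(k+1) − (1)·f(k) − (k**2 - k/2 + 3/2) = 0.
From deg A=1, deg B=0, deg C=2: d=1.
Match coefficients ⇒ f(k) = 2*k - 1.
R(k) = B(k−1)·f(k)/C(k) = 2*(2*k - 1)/(2*k**2 - k + 3); s_k = R·t_k = 2**(1 - k)*(2*k - 1)*factorial(k).
Verify: (2*k**2 - k + 3)*factorial(k)/2**k matches t_k.

s_k = 2**(1 - k)*(2*k - 1)*factorial(k)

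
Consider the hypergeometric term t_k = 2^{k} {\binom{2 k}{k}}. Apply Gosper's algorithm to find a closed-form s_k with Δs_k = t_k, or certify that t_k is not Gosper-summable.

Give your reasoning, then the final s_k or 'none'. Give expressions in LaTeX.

Ratio r(k) = 4*(2*k + 1)/(k + 1).
A = 8*k + 4, B = k + 1, C = 1.
Solve (8*k + 4)·f(k+1) − (k)·f(k) = 1.
Degrees (1,1,0) ⇒ d ≤ -1.
Negative degree bound (-1): no f exists, t_k not Gosper-summable.

not Gosper-summable; s_k does not exist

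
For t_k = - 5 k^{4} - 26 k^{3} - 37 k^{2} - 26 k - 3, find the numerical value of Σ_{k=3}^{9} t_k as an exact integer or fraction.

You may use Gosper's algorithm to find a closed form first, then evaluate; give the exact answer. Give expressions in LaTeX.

Σ = -140469

Ratio r(k) = (5*k**4 + 46*k**3 + 145*k**2 + 198*k + 97)/(5*k**4 + 26*k**3 + 37*k**2 + 26*k + 3).
Normal form (A,B,C) = (1, 1, k**4 + 26*k**3/5 + 37*k**2/5 + 26*k/5 + 3/5).
Need (1)·f(k+1) − (1)·f(k) = k**4 + 26*k**3/5 + 37*k**2/5 + 26*k/5 + 3/5.
Bound: deg f ≤ 5.
Coefficient equations give f(k) = k*(k**4 + 4*k**3 + k**2 + k - 4)/5.
Then R = B(k−1)f/C = k*(k**4 + 4*k**3 + k**2 + k - 4)/(5*k**4 + 26*k**3 + 37*k**2 + 26*k + 3), so s_k = R(k)·t_k = k*(-k**4 - 4*k**3 - k**2 - k + 4).
Δs = -5*k**4 - 26*k**3 - 37*k**2 - 26*k - 3, as required.
Sum = s_(10) − s_(3); s_(10) = -141060, s_(3) = -591 ⇒ -140469.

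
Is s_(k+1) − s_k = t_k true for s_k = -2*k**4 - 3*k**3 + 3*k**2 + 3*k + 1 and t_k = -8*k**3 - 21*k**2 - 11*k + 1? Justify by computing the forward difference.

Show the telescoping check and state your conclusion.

valid; difference matches t_k

s_(k+1) = -2*k**4 - 11*k**3 - 18*k**2 - 8*k + 2
s_(k+1) − s_k = -8*k**3 - 21*k**2 - 11*k + 1
(s_(k+1) − s_k) − t_k = 0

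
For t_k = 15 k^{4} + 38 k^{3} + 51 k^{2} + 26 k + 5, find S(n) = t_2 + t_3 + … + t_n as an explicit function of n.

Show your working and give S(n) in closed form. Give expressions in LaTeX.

Compute t_(k+1)/t_k: get (15*k**4 + 98*k**3 + 255*k**2 + 302*k + 135)/(15*k**4 + 38*k**3 + 51*k**2 + 26*k + 5).
So A=1 and B=1, with C=k**4 + 38*k**3/15 + 17*k**2/5 + 26*k/15 + 1/3.
Need (1)·f(k+1) − (1)·f(k) = k**4 + 38*k**3/15 + 17*k**2/5 + 26*k/15 + 1/3.
d = 5 from the (0,0,4) case.
A polynomial solution: f(k) = k**2*(3*k**3 + 2*k**2 + 3*k - 3)/15.
Certificate R = B(k−1)f/C = k**2*(3*k**3 + 2*k**2 + 3*k - 3)/(15*k**4 + 38*k**3 + 51*k**2 + 26*k + 5) gives s_k = k**2*(3*k**3 + 2*k**2 + 3*k - 3).
Check: Δs_k = 15*k**4 + 38*k**3 + 51*k**2 + 26*k + 5. ✓
Evaluate: s_(n+1) = 3*n**5 + 17*n**4 + 41*n**3 + 48*n**2 + 26*n + 5; subtract s_(2) = 140 ⇒ S(n) = 3*n**5 + 17*n**4 + 41*n**3 + 48*n**2 + 26*n - 135.

S(n) = 3 n^{5} + 17 n^{4} + 41 n^{3} + 48 n^{2} + 26 n - 135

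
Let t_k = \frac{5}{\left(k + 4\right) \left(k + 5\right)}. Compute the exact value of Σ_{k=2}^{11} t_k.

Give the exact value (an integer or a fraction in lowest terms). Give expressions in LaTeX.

Compute t_(k+1)/t_k: get (k + 4)/(k + 6).
A = k + 4, B = k + 6, C = 1.
Key eq: (k + 4)·f(k+1) = (k + 5)·f(k) + (1).
From deg A=1, deg B=1, deg C=0: d=1.
Solving with deg f ≤ 1: f(k) = k/4.
Get s_k = R·t_k = 5*k/(4*(k + 4)) with R(k) = B(k−1)f(k)/C(k) = k*(k + 5)/4.
Verify: 5/(k**2 + 9*k + 20) matches t_k.
Sum = s_(12) − s_(2); s_(12) = 15/16, s_(2) = 5/12 ⇒ 25/48.

Σ = 25/48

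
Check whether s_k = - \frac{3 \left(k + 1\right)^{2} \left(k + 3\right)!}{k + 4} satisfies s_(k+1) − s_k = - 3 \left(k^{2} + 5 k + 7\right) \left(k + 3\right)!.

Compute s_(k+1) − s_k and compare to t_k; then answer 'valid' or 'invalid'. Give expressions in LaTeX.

Invalid: residual \frac{9 \left(k^{3} + 9 k^{2} + 26 k + 27\right) \left(k + 3\right)!}{\left(k + 4\right) \left(k + 5\right)} ≠ 0.

s_(k+1) = -3*(k + 2)**2*factorial(k + 4)/(k + 5)
s_(k+1) − s_k = -3*(k**4 + 11*k**3 + 45*k**2 + 85*k + 59)*factorial(k + 3)/((k + 4)*(k + 5))
(s_(k+1) − s_k) − t_k = 9*(k**3 + 9*k**2 + 26*k + 27)*factorial(k + 3)/((k + 4)*(k + 5))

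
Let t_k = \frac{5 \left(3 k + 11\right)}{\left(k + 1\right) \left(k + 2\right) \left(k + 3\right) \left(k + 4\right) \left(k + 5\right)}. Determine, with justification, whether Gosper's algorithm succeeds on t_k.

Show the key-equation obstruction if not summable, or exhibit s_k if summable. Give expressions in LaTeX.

Yes. s_k = \frac{5 k \left(k^{2} + 7 k + 14\right)}{8 \left(k^{3} + 7 k^{2} + 14 k + 8\right)}.

Step 1: r(k) = (k + 1)*(3*k + 14)/((k + 6)*(3*k + 11)).
Take A(k)=k + 1, B(k)=k + 6, C(k)=k + 11/3.
f must satisfy (k + 1)·f(k+1) − (k + 5)·f(k) = k + 11/3.
Bound: deg f ≤ 4.
Match coefficients ⇒ f(k) = k*(k + 3)*(k**2 + 7*k + 14)/24.
Then R = B(k−1)f/C = k*(k + 3)*(k + 5)*(k**2 + 7*k + 14)/(8*(3*k + 11)), so s_k = R(k)·t_k = 5*k*(k**2 + 7*k + 14)/(8*(k**3 + 7*k**2 + 14*k + 8)).
s_(k+1) − s_k = 5*(3*k + 11)/(k**5 + 15*k**4 + 85*k**3 + 225*k**2 + 274*k + 120) = t_k.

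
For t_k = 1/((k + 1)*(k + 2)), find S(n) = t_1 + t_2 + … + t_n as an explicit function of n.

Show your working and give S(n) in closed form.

Compute t_(k+1)/t_k: get (k + 1)/(k + 3).
A = k + 1, B = k + 3, C = 1.
Solve (k + 1)·f(k+1) − (k + 2)·f(k) = 1.
From deg A=1, deg B=1, deg C=0: d=1.
A polynomial solution: f(k) = k.
Certificate R = B(k−1)f/C = k*(k + 2) gives s_k = k/(k + 1).
Verify: 1/(k**2 + 3*k + 2) matches t_k.
s_(n+1) = (n + 1)/(n + 2) and s_(1) = 1/2, so S(n) = n/(2*(n + 2)).

S(n) = n/(2*(n + 2))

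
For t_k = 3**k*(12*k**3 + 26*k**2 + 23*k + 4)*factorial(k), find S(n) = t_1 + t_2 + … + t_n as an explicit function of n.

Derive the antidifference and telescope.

Ratio r(k) = 3*(12*k**4 + 74*k**3 + 173*k**2 + 176*k + 65)/(12*k**3 + 26*k**2 + 23*k + 4).
So A=3*k + 3 and B=1, with C=k**3 + 13*k**2/6 + 23*k/12 + 1/3.
f must satisfy (3*k + 3)·f(k+1) − (1)·f(k) = k**3 + 13*k**2/6 + 23*k/12 + 1/3.
Degrees (1,0,3) ⇒ d ≤ 2.
Match coefficients ⇒ f(k) = (4*k**2 - 2*k - 1)/12.
R(k) = B(k−1)·f(k)/C(k) = (4*k**2 - 2*k - 1)/(12*k**3 + 26*k**2 + 23*k + 4); s_k = R·t_k = 3**k*(4*k**2 - 2*k - 1)*factorial(k).
Verify: 3**k*(12*k**3 + 26*k**2 + 23*k + 4)*factorial(k) matches t_k.
s_(n+1) = 3**(n + 1)*(4*n**2 + 6*n + 1)*factorial(n + 1) and s_(1) = 3, so S(n) = 12*3**n*n**3*factorial(n) + 30*3**n*n**2*factorial(n) + 21*3**n*n*factorial(n) + 3*3**n*factorial(n) - 3.

S(n) = 12*3**n*n**3*factorial(n) + 30*3**n*n**2*factorial(n) + 21*3**n*n*factorial(n) + 3*3**n*factorial(n) - 3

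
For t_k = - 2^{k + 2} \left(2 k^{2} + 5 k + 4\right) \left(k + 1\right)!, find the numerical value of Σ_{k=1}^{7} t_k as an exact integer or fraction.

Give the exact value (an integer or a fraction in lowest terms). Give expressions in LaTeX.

t_(k+1)/t_k = 2*(2*k**3 + 13*k**2 + 29*k + 22)/(2*k**2 + 5*k + 4).
Factor: A=2*k + 4; B=1; C=k**2 + 5*k/2 + 2.
f must satisfy (2*k + 4)·f(k+1) − (1)·f(k) = k**2 + 5*k/2 + 2.
d = 1 from the (1,0,2) case.
Coefficient equations give f(k) = k/2.
Certificate R = B(k−1)f/C = k/(2*k**2 + 5*k + 4) gives s_k = -2**(k + 2)*k*factorial(k + 1).
s_(k+1) − s_k = -2**(k + 2)*(2*k**2 + 5*k + 4)*factorial(k + 1) = t_k.
Σ_(k=1)^(7) t_k = s_(8) − s_(1) = -2972712960 − (-16) = -2972712944.

Σ = -2972712944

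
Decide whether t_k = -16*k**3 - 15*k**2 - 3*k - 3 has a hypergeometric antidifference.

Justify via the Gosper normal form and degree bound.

r(k) = (16*k**3 + 63*k**2 + 81*k + 37)/(16*k**3 + 15*k**2 + 3*k + 3) after simplifying.
Gosper form: A/B · C(k+1)/C(k) with A=1, B=1, C=k**3 + 15*k**2/16 + 3*k/16 + 3/16.
Need (1)·f(k+1) − (1)·f(k) = k**3 + 15*k**2/16 + 3*k/16 + 3/16.
Bound: deg f ≤ 4.
Solve for f: f(k) = k*(4*k**3 - 3*k**2 - 2*k + 4)/16 (degree 4 ≤ 4).
Certificate R = B(k−1)f/C = k*(4*k**3 - 3*k**2 - 2*k + 4)/(16*k**3 + 15*k**2 + 3*k + 3) gives s_k = k*(-4*k**3 + 3*k**2 + 2*k - 4).
Check: Δs_k = -16*k**3 - 15*k**2 - 3*k - 3. ✓

Yes. s_k = k*(-4*k**3 + 3*k**2 + 2*k - 4).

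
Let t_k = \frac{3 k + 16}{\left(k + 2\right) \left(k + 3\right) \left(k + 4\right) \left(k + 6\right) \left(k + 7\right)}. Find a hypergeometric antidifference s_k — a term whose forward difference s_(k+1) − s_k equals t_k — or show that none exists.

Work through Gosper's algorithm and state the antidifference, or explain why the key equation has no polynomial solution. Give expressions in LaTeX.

Ratio r(k) = (k + 2)*(k + 6)*(3*k + 19)/((k + 5)*(k + 8)*(3*k + 16)).
Normal form (A,B,C) = (k + 2, k + 8, k**2 + 31*k/3 + 80/3).
Need (k + 2)·f(k+1) − (k + 7)·f(k) = k**2 + 31*k/3 + 80/3.
d = 5 from the (1,1,2) case.
Coefficient equations give f(k) = k*(k + 4)*(k + 5)*(k**2 + 11*k + 36)/108.
Get s_k = R·t_k = k*(k**2 + 11*k + 36)/(36*(k**3 + 11*k**2 + 36*k + 36)) with R(k) = B(k−1)f(k)/C(k) = k*(k + 4)*(k + 7)*(k**2 + 11*k + 36)/(36*(3*k + 16)).
Check: Δs_k = (3*k + 16)/(k**5 + 22*k**4 + 185*k**3 + 740*k**2 + 1404*k + 1008). ✓

s_k = \frac{k \left(k^{2} + 11 k + 36\right)}{36 \left(k^{3} + 11 k^{2} + 36 k + 36\right)}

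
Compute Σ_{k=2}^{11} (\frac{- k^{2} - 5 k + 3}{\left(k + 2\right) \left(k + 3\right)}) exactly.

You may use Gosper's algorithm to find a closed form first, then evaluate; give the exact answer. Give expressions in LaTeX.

t_(k+1)/t_k = (k + 2)*(5*k + (k + 1)**2 + 2)/((k + 4)*(k**2 + 5*k - 3)).
Gosper form: A/B · C(k+1)/C(k) with A=k + 2, B=k + 4, C=k**2 + 5*k - 3.
f must satisfy (k + 2)·f(k+1) − (k + 3)·f(k) = k**2 + 5*k - 3.
deg f ≤ 2 (via 1,1,2).
Solving with deg f ≤ 2: f(k) = k*(2*k - 5)/2.
Certificate R = B(k−1)f/C = k*(k + 3)*(2*k - 5)/(2*(k**2 + 5*k - 3)) gives s_k = k*(5 - 2*k)/(2*(k + 2)).
Δs = (-k**2 - 5*k + 3)/(k**2 + 5*k + 6), as required.
Telescoping: Σ = s_(12) − s_(2) = -57/7 − (1/4) = -235/28.

Σ = -235/28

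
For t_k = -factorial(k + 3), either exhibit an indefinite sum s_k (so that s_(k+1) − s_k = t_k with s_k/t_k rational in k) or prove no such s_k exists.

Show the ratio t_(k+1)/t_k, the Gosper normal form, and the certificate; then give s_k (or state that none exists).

r(k) = k + 4 after simplifying.
Normal form (A,B,C) = (k + 4, 1, 1).
Need (k + 4)·f(k+1) − (1)·f(k) = 1.
deg f ≤ -1 (via 1,0,0).
deg f ≤ -1 is impossible — no certificate.

no hypergeometric antidifference exists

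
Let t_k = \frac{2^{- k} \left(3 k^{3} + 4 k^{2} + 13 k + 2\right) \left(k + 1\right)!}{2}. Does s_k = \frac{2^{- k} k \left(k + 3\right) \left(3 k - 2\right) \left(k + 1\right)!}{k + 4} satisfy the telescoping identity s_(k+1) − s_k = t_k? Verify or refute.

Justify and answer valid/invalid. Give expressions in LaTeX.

Invalid: residual - \frac{2^{- k} \left(3 k^{4} + 16 k^{3} + 23 k^{2} + 58 k + 8\right) \left(k + 1\right)!}{2 \left(k + 4\right) \left(k + 5\right)} ≠ 0.

s_(k+1) = (k + 1)*(k + 4)*(3*k + 1)*factorial(k + 2)/(2*2**k*(k + 5))
s_(k+1) − s_k = (3*k**5 + 28*k**4 + 93*k**3 + 176*k**2 + 220*k + 32)*factorial(k + 1)/(2*2**k*(k + 4)*(k + 5))
(s_(k+1) − s_k) − t_k = -(3*k**4 + 16*k**3 + 23*k**2 + 58*k + 8)*factorial(k + 1)/(2*2**k*(k + 4)*(k + 5))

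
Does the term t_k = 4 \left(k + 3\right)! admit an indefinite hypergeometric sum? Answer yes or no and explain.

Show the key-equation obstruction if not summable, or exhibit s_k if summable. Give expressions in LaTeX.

No — key equation has no polynomial f.

Step 1: r(k) = k + 4.
Factor: A=k + 4; B=1; C=1.
Need (k + 4)·f(k+1) − (1)·f(k) = 1.
Degrees (1,0,0) ⇒ d ≤ -1.
d = -1 < 0 ⇒ no nonzero polynomial f; not summable.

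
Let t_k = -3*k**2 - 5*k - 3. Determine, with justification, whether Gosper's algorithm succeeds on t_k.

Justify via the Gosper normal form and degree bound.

t_(k+1)/t_k = (3*k**2 + 11*k + 11)/(3*k**2 + 5*k + 3).
Gosper form: A/B · C(k+1)/C(k) with A=1, B=1, C=k**2 + 5*k/3 + 1.
f must satisfy (1)·f(k+1) − (1)·f(k) = k**2 + 5*k/3 + 1.
Bound: deg f ≤ 3.
Solving with deg f ≤ 3: f(k) = k*(k**2 + k + 1)/3.
R(k) = B(k−1)·f(k)/C(k) = k*(k**2 + k + 1)/(3*k**2 + 5*k + 3); s_k = R·t_k = k*(-k**2 - k - 1).
Check: Δs_k = -3*k**2 - 5*k - 3. ✓

Yes. s_k = k*(-k**2 - k - 1).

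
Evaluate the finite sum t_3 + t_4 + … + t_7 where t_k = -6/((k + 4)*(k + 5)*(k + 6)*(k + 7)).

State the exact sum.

Compute t_(k+1)/t_k: get (k + 4)/(k + 8).
Normal form (A,B,C) = (k + 4, k + 8, 1).
f must satisfy (k + 4)·f(k+1) − (k + 7)·f(k) = 1.
Bound: deg f ≤ 3.
Match coefficients ⇒ f(k) = k*(k**2 + 15*k + 74)/360.
So s_k = (B(k−1)f/C)·t_k = (k*(k + 7)*(k**2 + 15*k + 74)/360)·t_k = k*(-k**2 - 15*k - 74)/(60*(k + 4)*(k + 5)*(k + 6)).
s_(k+1) − s_k = -6/(k**4 + 22*k**3 + 179*k**2 + 638*k + 840) = t_k.
Evaluate s at k=8 and k=3: -43/2730 and -4/315; difference -5/1638.

Σ = -5/1638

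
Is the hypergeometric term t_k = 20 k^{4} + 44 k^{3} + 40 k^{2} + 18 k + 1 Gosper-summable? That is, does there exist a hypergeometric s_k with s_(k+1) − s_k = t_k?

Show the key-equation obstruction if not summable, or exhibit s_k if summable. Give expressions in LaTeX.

Yes. s_k = k \left(4 k^{4} + k^{3} - 2 k^{2} - 2\right).

Step 1: r(k) = (20*k**4 + 124*k**3 + 292*k**2 + 310*k + 123)/(20*k**4 + 44*k**3 + 40*k**2 + 18*k + 1).
A = 1, B = 1, C = k**4 + 11*k**3/5 + 2*k**2 + 9*k/10 + 1/20.
Key eq: (1)·f(k+1) = (1)·f(k) + (k**4 + 11*k**3/5 + 2*k**2 + 9*k/10 + 1/20).
d = 5 from the (0,0,4) case.
Match coefficients ⇒ f(k) = k*(4*k**4 + k**3 - 2*k**2 - 2)/20.
R(k) = B(k−1)·f(k)/C(k) = k*(4*k**4 + k**3 - 2*k**2 - 2)/(20*k**4 + 44*k**3 + 40*k**2 + 18*k + 1); s_k = R·t_k = k*(4*k**4 + k**3 - 2*k**2 - 2).
Check: Δs_k = 20*k**4 + 44*k**3 + 40*k**2 + 18*k + 1. ✓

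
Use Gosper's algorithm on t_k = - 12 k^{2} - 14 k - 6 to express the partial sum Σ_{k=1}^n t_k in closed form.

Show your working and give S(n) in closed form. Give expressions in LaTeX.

S(n) = n \left(- 4 n^{2} - 13 n - 15\right)

t_(k+1)/t_k = (6*k**2 + 19*k + 16)/(6*k**2 + 7*k + 3).
Normal form (A,B,C) = (1, 1, k**2 + 7*k/6 + 1/2).
Set up (1)·f(k+1) − (1)·f(k) − (k**2 + 7*k/6 + 1/2) = 0.
From deg A=0, deg B=0, deg C=2: d=3.
Solve for f: f(k) = k*(4*k**2 + k + 1)/12 (degree 3 ≤ 3).
Then R = B(k−1)f/C = k*(4*k**2 + k + 1)/(2*(6*k**2 + 7*k + 3)), so s_k = R(k)·t_k = k*(-4*k**2 - k - 1).
s_(k+1) − s_k = -12*k**2 - 14*k - 6 = t_k.
Telescope: S(n) = s_(n+1) − s_(1) = -4*n**3 - 13*n**2 - 15*n - 6 − (-6) = n*(-4*n**2 - 13*n - 15).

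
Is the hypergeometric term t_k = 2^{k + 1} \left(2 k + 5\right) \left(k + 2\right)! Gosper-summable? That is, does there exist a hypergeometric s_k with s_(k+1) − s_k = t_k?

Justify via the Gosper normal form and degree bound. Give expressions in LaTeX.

The ratio is 2*(k + 3)*(2*k + 7)/(2*k + 5).
Take A(k)=2*k + 6, B(k)=1, C(k)=k + 5/2.
Solve (2*k + 6)·f(k+1) − (1)·f(k) = k + 5/2.
Bound: deg f ≤ 0.
A polynomial solution: f(k) = 1/2.
Get s_k = R·t_k = 2**(k + 1)*factorial(k + 2) with R(k) = B(k−1)f(k)/C(k) = 1/(2*k + 5).
Verify: 2**(k + 1)*(2*k + 5)*factorial(k + 2) matches t_k.

Yes. s_k = 2^{k + 1} \left(k + 2\right)!.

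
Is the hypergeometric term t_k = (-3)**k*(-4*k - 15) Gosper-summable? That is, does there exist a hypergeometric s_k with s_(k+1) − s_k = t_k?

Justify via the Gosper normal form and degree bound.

Yes. s_k = (-3)**k*(k + 3).

The ratio is 3*(-4*k - 19)/(4*k + 15).
Take A(k)=-3, B(k)=1, C(k)=k + 15/4.
Solve (-3)·f(k+1) − (1)·f(k) = k + 15/4.
Degrees (0,0,1) ⇒ d ≤ 1.
A polynomial solution: f(k) = -(k + 3)/4.
Certificate R = B(k−1)f/C = -(k + 3)/(4*k + 15) gives s_k = (-3)**k*(k + 3).
Δs = (-3)**k*(-4*k - 15), as required.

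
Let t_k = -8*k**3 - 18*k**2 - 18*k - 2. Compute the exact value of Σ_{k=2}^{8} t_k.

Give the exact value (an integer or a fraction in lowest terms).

r(k) = (4*k**3 + 21*k**2 + 39*k + 23)/(4*k**3 + 9*k**2 + 9*k + 1) after simplifying.
So A=1 and B=1, with C=k**3 + 9*k**2/4 + 9*k/4 + 1/4.
Solve (1)·f(k+1) − (1)·f(k) = k**3 + 9*k**2/4 + 9*k/4 + 1/4.
Degrees (0,0,3) ⇒ d ≤ 4.
Coefficient equations give f(k) = k*(k**3 + k**2 + k - 2)/4.
Get s_k = R·t_k = 2*k*(-k**3 - k**2 - k + 2) with R(k) = B(k−1)f(k)/C(k) = k*(k**3 + k**2 + k - 2)/(4*k**3 + 9*k**2 + 9*k + 1).
Verify: -8*k**3 - 18*k**2 - 18*k - 2 matches t_k.
Σ_(k=2)^(8) t_k = s_(9) − s_(2) = -14706 − (-48) = -14658.

Σ = -14658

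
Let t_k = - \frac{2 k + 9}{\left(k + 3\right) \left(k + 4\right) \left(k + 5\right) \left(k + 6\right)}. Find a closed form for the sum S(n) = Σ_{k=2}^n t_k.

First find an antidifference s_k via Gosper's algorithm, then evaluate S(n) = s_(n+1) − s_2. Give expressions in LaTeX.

S(n) = \frac{- n^{2} - 10 n + 11}{35 \left(n^{2} + 10 n + 24\right)}

Ratio r(k) = (k + 3)*(2*k + 11)/((k + 7)*(2*k + 9)).
A = k + 3, B = k + 7, C = k + 9/2.
Need (k + 3)·f(k+1) − (k + 6)·f(k) = k + 9/2.
Bound: deg f ≤ 3.
Coefficient equations give f(k) = k*(k + 4)*(k + 8)/30.
Get s_k = R·t_k = k*(-k - 8)/(15*(k**2 + 8*k + 15)) with R(k) = B(k−1)f(k)/C(k) = k*(k + 4)*(k + 6)*(k + 8)/(15*(2*k + 9)).
Δs = (-2*k - 9)/(k**4 + 18*k**3 + 119*k**2 + 342*k + 360), as required.
Σ_(k=2)^n t_k = s_(n+1) − s_(2) = ((-n**2 - 10*n - 9)/(15*(n**2 + 10*n + 24))) − (-4/105), i.e. (-n**2 - 10*n + 11)/(35*(n**2 + 10*n + 24)).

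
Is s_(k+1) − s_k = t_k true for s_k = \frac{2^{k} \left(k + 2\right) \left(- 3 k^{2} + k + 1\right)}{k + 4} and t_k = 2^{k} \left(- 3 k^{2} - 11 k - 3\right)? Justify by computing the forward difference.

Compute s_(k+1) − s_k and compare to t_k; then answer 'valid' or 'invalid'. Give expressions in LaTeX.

Invalid: residual \frac{2^{k + 1} \left(3 k^{3} + 20 k^{2} + 48 k + 13\right)}{k^{2} + 9 k + 20} ≠ 0.

s_(k+1) = 2**(k + 1)*(k + 3)*(k - 3*(k + 1)**2 + 2)/(k + 5)
s_(k+1) − s_k = 2**k*(-3*k**4 - 32*k**3 - 122*k**2 - 151*k - 34)/(k**2 + 9*k + 20)
(s_(k+1) − s_k) − t_k = 2**(k + 1)*(3*k**3 + 20*k**2 + 48*k + 13)/(k**2 + 9*k + 20)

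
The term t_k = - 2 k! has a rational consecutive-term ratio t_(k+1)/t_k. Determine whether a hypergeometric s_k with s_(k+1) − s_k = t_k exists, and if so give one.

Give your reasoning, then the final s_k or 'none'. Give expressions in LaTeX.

none — t_k is not Gosper-summable

Step 1: r(k) = k + 1.
Take A(k)=k + 1, B(k)=1, C(k)=1.
Need (k + 1)·f(k+1) − (1)·f(k) = 1.
deg f ≤ -1 (via 1,0,0).
deg f ≤ -1 is impossible — no certificate.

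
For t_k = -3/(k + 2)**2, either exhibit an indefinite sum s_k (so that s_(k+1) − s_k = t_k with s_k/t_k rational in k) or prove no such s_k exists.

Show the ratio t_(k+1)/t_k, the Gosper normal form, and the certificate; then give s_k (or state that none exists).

none (Gosper's algorithm certifies no s_k)

Step 1: r(k) = (k + 2)**2/(k + 3)**2.
Normal form (A,B,C) = (k**2 + 4*k + 4, k**2 + 6*k + 9, 1).
Solve (k**2 + 4*k + 4)·f(k+1) − (k**2 + 4*k + 4)·f(k) = 1.
From deg A=2, deg B=2, deg C=0: d=0.
f = c0 ⇒ A·f(k+1) − B(k−1)·f(k) − C = -1. The system {-1 = 0} is inconsistent; no antidifference.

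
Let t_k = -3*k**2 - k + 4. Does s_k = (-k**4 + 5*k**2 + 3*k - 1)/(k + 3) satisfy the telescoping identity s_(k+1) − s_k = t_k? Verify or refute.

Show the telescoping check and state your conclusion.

s_(k+1) = (3*k - (k + 1)**4 + 5*(k + 1)**2 + 2)/(k + 4)
s_(k+1) − s_k = (-3*k**4 - 18*k**3 - 17*k**2 + 22*k + 22)/(k**2 + 7*k + 12)
(s_(k+1) − s_k) − t_k = 2*(2*k**3 + 11*k**2 + 3*k - 13)/(k**2 + 7*k + 12)

Invalid: residual 2*(2*k**3 + 11*k**2 + 3*k - 13)/(k**2 + 7*k + 12) ≠ 0.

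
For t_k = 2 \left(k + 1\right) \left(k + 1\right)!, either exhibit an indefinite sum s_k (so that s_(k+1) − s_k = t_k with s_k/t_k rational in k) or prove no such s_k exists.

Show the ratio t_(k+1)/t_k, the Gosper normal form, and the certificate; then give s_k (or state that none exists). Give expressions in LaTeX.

The ratio is (k + 2)**2/(k + 1).
Normal form (A,B,C) = (k + 2, 1, k + 1).
Set up (k + 2)·f(k+1) − (1)·f(k) − (k + 1) = 0.
Bound: deg f ≤ 0.
Coefficient equations give f(k) = 1.
Certificate R = B(k−1)f/C = 1/(k + 1) gives s_k = 2*factorial(k + 1).
s_(k+1) − s_k = 2*(k + 1)*factorial(k + 1) = t_k.

s_k = 2 \left(k + 1\right)!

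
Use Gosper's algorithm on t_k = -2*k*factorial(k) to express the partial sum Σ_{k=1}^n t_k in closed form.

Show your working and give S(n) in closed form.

The ratio is (k + 1)**2/k.
Take A(k)=k + 1, B(k)=1, C(k)=k.
Key eq: (k + 1)·f(k+1) = (1)·f(k) + (k).
deg f ≤ 0 (via 1,0,1).
Coefficient equations give f(k) = 1.
Then R = B(k−1)f/C = 1/k, so s_k = R(k)·t_k = -2*factorial(k).
Δs = -2*k*factorial(k), as required.
s_(n+1) = -2*factorial(n + 1) and s_(1) = -2, so S(n) = 2 - 2*factorial(n + 1).

S(n) = 2 - 2*factorial(n + 1)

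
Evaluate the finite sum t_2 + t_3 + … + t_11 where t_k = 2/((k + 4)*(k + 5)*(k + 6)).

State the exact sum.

Σ = 115/5712

Ratio r(k) = (k + 4)/(k + 7).
Normal form (A,B,C) = (k + 4, k + 7, 1).
Set up (k + 4)·f(k+1) − (k + 6)·f(k) − (1) = 0.
From deg A=1, deg B=1, deg C=0: d=2.
Match coefficients ⇒ f(k) = k*(k + 9)/40.
So s_k = (B(k−1)f/C)·t_k = (k*(k + 6)*(k + 9)/40)·t_k = k*(k + 9)/(20*(k + 4)*(k + 5)).
Check: Δs_k = 2/(k**3 + 15*k**2 + 74*k + 120). ✓
Σ_(k=2)^(11) t_k = s_(12) − s_(2) = 63/1360 − (11/420) = 115/5712.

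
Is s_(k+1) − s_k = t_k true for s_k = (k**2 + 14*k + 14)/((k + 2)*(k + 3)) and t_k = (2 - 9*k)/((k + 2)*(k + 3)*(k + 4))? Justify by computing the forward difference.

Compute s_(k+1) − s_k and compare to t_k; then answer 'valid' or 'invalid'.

valid; difference matches t_k

s_(k+1) = (14*k + (k + 1)**2 + 28)/((k + 3)*(k + 4))
s_(k+1) − s_k = (2 - 9*k)/(k**3 + 9*k**2 + 26*k + 24)
(s_(k+1) − s_k) − t_k = 0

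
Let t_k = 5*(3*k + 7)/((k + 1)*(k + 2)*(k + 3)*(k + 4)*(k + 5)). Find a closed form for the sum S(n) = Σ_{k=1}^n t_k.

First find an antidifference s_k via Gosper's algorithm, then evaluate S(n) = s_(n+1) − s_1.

Step 1: r(k) = (k + 1)*(3*k + 10)/((k + 6)*(3*k + 7)).
A = k + 1, B = k + 6, C = k + 7/3.
Need (k + 1)·f(k+1) − (k + 5)·f(k) = k + 7/3.
Bound: deg f ≤ 4.
Solving with deg f ≤ 4: f(k) = k*(k + 2)*(k**2 + 8*k + 19)/36.
Then R = B(k−1)f/C = k*(k + 2)*(k + 5)*(k**2 + 8*k + 19)/(12*(3*k + 7)), so s_k = R(k)·t_k = 5*k*(k**2 + 8*k + 19)/(12*(k**3 + 8*k**2 + 19*k + 12)).
Check: Δs_k = 5*(3*k + 7)/(k**5 + 15*k**4 + 85*k**3 + 225*k**2 + 274*k + 120). ✓
Σ_(k=1)^n t_k = s_(n+1) − s_(1) = (5*(n**3 + 11*n**2 + 38*n + 28)/(12*(n**3 + 11*n**2 + 38*n + 40))) − (7/24), i.e. n*(n**2 + 11*n + 38)/(8*(n**3 + 11*n**2 + 38*n + 40)).

S(n) = n*(n**2 + 11*n + 38)/(8*(n**3 + 11*n**2 + 38*n + 40))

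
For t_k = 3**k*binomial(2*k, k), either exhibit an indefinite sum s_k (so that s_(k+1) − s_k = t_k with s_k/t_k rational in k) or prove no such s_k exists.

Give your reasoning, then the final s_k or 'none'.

Step 1: r(k) = 6*(2*k + 1)/(k + 1).
Gosper form: A/B · C(k+1)/C(k) with A=12*k + 6, B=k + 1, C=1.
Solve (12*k + 6)·f(k+1) − (k)·f(k) = 1.
Bound: deg f ≤ -1.
Bound -1 < 0, so the key equation has no polynomial solution.

no hypergeometric antidifference exists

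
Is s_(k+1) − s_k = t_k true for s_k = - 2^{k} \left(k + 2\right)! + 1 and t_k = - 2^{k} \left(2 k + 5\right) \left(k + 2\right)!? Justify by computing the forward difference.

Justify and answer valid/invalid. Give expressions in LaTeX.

s_(k+1) = -2**(k + 1)*factorial(k + 3) + 1
s_(k+1) − s_k = -2**k*(2*k + 5)*factorial(k + 2)
(s_(k+1) − s_k) − t_k = 0

Valid — Δs_k = t_k.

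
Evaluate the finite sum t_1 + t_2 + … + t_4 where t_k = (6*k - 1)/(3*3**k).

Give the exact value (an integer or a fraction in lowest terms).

t_(k+1)/t_k = (6*k + 5)/(3*(6*k - 1)).
A = 1/3, B = 1, C = k - 1/6.
f must satisfy (1/3)·f(k+1) − (1)·f(k) = k - 1/6.
Degrees (0,0,1) ⇒ d ≤ 1.
Coefficient equations give f(k) = -(3*k + 1)/2.
So s_k = (B(k−1)f/C)·t_k = (-3*(3*k + 1)/(6*k - 1))·t_k = (-3*k - 1)/3**k.
Δs = (6*k - 1)/(3*3**k), as required.
Sum = s_(5) − s_(1); s_(5) = -16/243, s_(1) = -4/3 ⇒ 308/243.

Σ = 308/243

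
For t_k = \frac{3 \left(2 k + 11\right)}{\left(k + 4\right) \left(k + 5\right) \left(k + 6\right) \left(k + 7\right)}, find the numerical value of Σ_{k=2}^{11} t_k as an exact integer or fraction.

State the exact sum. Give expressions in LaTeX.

Σ = 5/96

Ratio r(k) = (k + 4)*(2*k + 13)/((k + 8)*(2*k + 11)).
Normal form (A,B,C) = (k + 4, k + 8, k + 11/2).
Solve (k + 4)·f(k+1) − (k + 7)·f(k) = k + 11/2.
deg f ≤ 3 (via 1,1,1).
Match coefficients ⇒ f(k) = k*(k + 5)*(k + 10)/48.
Certificate R = B(k−1)f/C = k*(k + 5)*(k + 7)*(k + 10)/(24*(2*k + 11)) gives s_k = k*(k + 10)/(8*(k**2 + 10*k + 24)).
Check: Δs_k = 3*(2*k + 11)/(k**4 + 22*k**3 + 179*k**2 + 638*k + 840). ✓
Evaluate s at k=12 and k=2: 11/96 and 1/16; difference 5/96.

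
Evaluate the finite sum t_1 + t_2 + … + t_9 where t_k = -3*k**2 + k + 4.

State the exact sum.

Σ = -774

Compute t_(k+1)/t_k: get (k - 3*(k + 1)**2 + 5)/(-3*k**2 + k + 4).
So A=1 and B=1, with C=k**2 - k/3 - 4/3.
Solve (1)·f(k+1) − (1)·f(k) = k**2 - k/3 - 4/3.
deg f ≤ 3 (via 0,0,2).
Solve for f: f(k) = k*(k - 3)*(k + 1)/3 (degree 3 ≤ 3).
Then R = B(k−1)f/C = k*(k - 3)/(3*k - 4), so s_k = R(k)·t_k = k*(-k**2 + 2*k + 3).
Check: Δs_k = -3*k**2 + k + 4. ✓
Evaluate s at k=10 and k=1: -770 and 4; difference -774.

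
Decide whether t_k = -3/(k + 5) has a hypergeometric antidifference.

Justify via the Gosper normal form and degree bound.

No; the coefficient equations for f are inconsistent.

Step 1: r(k) = (k + 5)/(k + 6).
So A=k + 5 and B=k + 6, with C=1.
f must satisfy (k + 5)·f(k+1) − (k + 5)·f(k) = 1.
From deg A=1, deg B=1, deg C=0: d=0.
f = c0 ⇒ A·f(k+1) − B(k−1)·f(k) − C = -1. The system {-1 = 0} is inconsistent; no antidifference.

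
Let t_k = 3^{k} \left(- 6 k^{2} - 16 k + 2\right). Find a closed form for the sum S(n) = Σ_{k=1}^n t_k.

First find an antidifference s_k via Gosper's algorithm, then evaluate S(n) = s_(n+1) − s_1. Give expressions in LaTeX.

S(n) = - 9 \cdot 3^{n} n^{2} - 15 \cdot 3^{n} n + 6 \cdot 3^{n} - 6

Ratio r(k) = 3*(3*k**2 + 14*k + 10)/(3*k**2 + 8*k - 1).
Factor: A=3; B=1; C=k**2 + 8*k/3 - 1/3.
f must satisfy (3)·f(k+1) − (1)·f(k) = k**2 + 8*k/3 - 1/3.
deg f ≤ 2 (via 0,0,2).
Solving with deg f ≤ 2: f(k) = (k + 1)*(3*k - 4)/6.
R(k) = B(k−1)·f(k)/C(k) = (k + 1)*(3*k - 4)/(2*(3*k**2 + 8*k - 1)); s_k = R·t_k = 3**k*(-3*k**2 + k + 4).
Δs = 3**k*(-6*k**2 - 16*k + 2), as required.
s_(n+1) = 3**(n + 1)*(-3*n**2 - 5*n + 2) and s_(1) = 6, so S(n) = -9*3**n*n**2 - 15*3**n*n + 6*3**n - 6.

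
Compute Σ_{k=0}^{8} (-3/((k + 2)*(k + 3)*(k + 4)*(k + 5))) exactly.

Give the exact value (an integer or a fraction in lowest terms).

Ratio r(k) = (k + 2)/(k + 6).
So A=k + 2 and B=k + 6, with C=1.
Solve (k + 2)·f(k+1) − (k + 5)·f(k) = 1.
Degrees (1,1,0) ⇒ d ≤ 3.
Solve for f: f(k) = k*(k**2 + 9*k + 26)/72 (degree 3 ≤ 3).
So s_k = (B(k−1)f/C)·t_k = (k*(k + 5)*(k**2 + 9*k + 26)/72)·t_k = k*(-k**2 - 9*k - 26)/(24*(k + 2)*(k + 3)*(k + 4)).
Verify: -3/(k**4 + 14*k**3 + 71*k**2 + 154*k + 120) matches t_k.
Σ_(k=0)^(8) t_k = s_(9) − s_(0) = -47/1144 − (0) = -47/1144.

Σ = -47/1144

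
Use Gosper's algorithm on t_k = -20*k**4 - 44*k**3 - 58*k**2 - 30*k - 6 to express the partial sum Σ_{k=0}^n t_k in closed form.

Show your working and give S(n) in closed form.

r(k) = (10*k**4 + 62*k**3 + 155*k**2 + 179*k + 79)/(10*k**4 + 22*k**3 + 29*k**2 + 15*k + 3) after simplifying.
Take A(k)=1, B(k)=1, C(k)=k**4 + 11*k**3/5 + 29*k**2/10 + 3*k/2 + 3/10.
Need (1)·f(k+1) − (1)·f(k) = k**4 + 11*k**3/5 + 29*k**2/10 + 3*k/2 + 3/10.
From deg A=0, deg B=0, deg C=4: d=5.
Solving with deg f ≤ 5: f(k) = k**2*(4*k**3 + k**2 + 4*k - 3)/20.
Certificate R = B(k−1)f/C = k**2*(4*k**3 + k**2 + 4*k - 3)/(2*(10*k**4 + 22*k**3 + 29*k**2 + 15*k + 3)) gives s_k = k**2*(-4*k**3 - k**2 - 4*k + 3).
Verify: -20*k**4 - 44*k**3 - 58*k**2 - 30*k - 6 matches t_k.
s_(n+1) = -4*n**5 - 21*n**4 - 48*n**3 - 55*n**2 - 30*n - 6 and s_(0) = 0, so S(n) = -4*n**5 - 21*n**4 - 48*n**3 - 55*n**2 - 30*n - 6.

S(n) = -4*n**5 - 21*n**4 - 48*n**3 - 55*n**2 - 30*n - 6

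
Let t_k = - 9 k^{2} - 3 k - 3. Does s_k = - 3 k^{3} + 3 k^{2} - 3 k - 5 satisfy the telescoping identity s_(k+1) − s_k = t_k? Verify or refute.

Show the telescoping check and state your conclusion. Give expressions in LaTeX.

Valid — Δs_k = t_k.

s_(k+1) = -3*k**3 - 6*k**2 - 6*k - 8
s_(k+1) − s_k = -9*k**2 - 3*k - 3
(s_(k+1) − s_k) − t_k = 0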